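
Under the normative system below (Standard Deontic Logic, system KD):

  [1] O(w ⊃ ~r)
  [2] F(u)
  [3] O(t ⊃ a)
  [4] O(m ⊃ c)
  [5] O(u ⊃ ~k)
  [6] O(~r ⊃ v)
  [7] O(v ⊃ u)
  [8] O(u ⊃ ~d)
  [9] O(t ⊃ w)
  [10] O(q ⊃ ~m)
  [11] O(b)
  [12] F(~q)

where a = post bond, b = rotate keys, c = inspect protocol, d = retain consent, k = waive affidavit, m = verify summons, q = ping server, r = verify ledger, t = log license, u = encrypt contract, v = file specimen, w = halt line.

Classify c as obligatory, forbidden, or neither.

Premise 4 is O(m ⊃ c), but O(m) is not derivable from the premises, so it does not yield O(c).
No premise or chain of K-axiom applications forces O(c), and none forces O(~c). So c is neither obligatory nor forbidden under these norms.

Neither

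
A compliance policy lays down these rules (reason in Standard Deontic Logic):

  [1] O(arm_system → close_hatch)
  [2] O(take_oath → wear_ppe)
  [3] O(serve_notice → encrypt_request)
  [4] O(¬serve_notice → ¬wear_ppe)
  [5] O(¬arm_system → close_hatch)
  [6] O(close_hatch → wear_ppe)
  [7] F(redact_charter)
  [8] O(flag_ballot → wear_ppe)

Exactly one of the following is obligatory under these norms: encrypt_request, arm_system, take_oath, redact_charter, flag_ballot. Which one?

Premises 1 and 5 are O(arm_system → close_hatch) and O(¬arm_system → close_hatch); every ideal world satisfies arm_system or ¬arm_system, so in either case close_hatch holds — hence O(close_hatch).
From O(close_hatch) and premise 6, O(close_hatch → wear_ppe), we obtain O(wear_ppe).
Premise 4, O(¬serve_notice → ¬wear_ppe), contraposes to O(wear_ppe → serve_notice); with O(wear_ppe) we get O(serve_notice).
Applying K to premise 3 (O(serve_notice → encrypt_request)) and O(serve_notice) yields O(encrypt_request).
So O(encrypt_request) holds — encrypt_request is obligatory. None of the other listed options is made obligatory by any chain of premises.

encrypt_request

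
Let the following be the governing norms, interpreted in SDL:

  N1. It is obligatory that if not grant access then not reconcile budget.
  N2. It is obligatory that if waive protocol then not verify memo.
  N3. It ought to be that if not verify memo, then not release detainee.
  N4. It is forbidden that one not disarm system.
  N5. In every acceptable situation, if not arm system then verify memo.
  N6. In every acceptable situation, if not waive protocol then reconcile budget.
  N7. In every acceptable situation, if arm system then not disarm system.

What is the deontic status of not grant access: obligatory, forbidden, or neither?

F(¬disarm_system) at premise 4 means O(disarm_system).
Premise 7 is O(arm_system → ¬disarm_system); contrapositively O(disarm_system → ¬arm_system). Since O(disarm_system) holds, K gives O(¬arm_system).
Premise 5 is O(¬arm_system → verify_memo); since O(¬arm_system), deontic closure gives O(verify_memo).
Premise 2 is O(waive_protocol → ¬verify_memo); contrapositively O(verify_memo → ¬waive_protocol). Since O(verify_memo) holds, K gives O(¬waive_protocol).
Premise 6 is O(¬waive_protocol → reconcile_budget); since O(¬waive_protocol), deontic closure gives O(reconcile_budget).
Premise 1 is O(¬grant_access → ¬reconcile_budget); contrapositively O(reconcile_budget → grant_access). Since O(reconcile_budget) holds, K gives O(grant_access).
Premise 3 does not contribute to this derivation.
Thus O(grant_access), which is F(¬grant_access): ¬grant_access is forbidden.

Forbidden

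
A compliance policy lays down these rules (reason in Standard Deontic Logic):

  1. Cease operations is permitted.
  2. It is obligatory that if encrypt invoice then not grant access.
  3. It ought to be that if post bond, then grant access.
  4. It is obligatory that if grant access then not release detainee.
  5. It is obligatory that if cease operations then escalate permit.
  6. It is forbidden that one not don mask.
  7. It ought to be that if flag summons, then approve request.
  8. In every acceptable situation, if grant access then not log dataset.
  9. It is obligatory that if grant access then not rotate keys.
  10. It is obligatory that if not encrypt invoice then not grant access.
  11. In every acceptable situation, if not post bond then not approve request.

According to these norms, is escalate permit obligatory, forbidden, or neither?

Premise 5 is O(cease_operations → escalate_permit), but O(cease_operations) is not derivable from the premises (the permission P(cease_operations) asserts only ¬O(¬cease_operations), not O(cease_operations)), so it does not yield O(escalate_permit).
No premise or chain of K-axiom applications forces O(escalate_permit), and none forces O(¬escalate_permit). So escalate_permit is neither obligatory nor forbidden under these norms.

Neither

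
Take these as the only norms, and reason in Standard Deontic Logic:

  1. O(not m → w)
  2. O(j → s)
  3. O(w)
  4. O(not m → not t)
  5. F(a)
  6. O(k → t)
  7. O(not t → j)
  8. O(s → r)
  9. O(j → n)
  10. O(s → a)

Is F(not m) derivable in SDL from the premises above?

Yes

Premise 5 is F(a), i.e. O(not a).
Premise 10, O(s → a), contraposes to O(not a → not s); with O(not a) we get O(not s).
The contrapositive of premise 2 (O(j → s)) is O(not s → not j), and O(not s) is already established, so O(not j).
Premise 7, O(not t → j), contraposes to O(not j → t); with O(not j) we get O(t).
Premise 4, O(not m → not t), contraposes to O(t → m); with O(t) we get O(m).
Premises 1, 3, 6, 8, 9 do not contribute to this derivation.
So O(m) holds, i.e. F(not m). The claim follows.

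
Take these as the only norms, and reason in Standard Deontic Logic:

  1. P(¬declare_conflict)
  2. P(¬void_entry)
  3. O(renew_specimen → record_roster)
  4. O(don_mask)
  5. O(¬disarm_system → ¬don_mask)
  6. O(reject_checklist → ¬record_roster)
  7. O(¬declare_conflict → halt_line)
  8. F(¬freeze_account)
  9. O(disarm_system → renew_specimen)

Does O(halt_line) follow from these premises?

No

Premise 7 is O(¬declare_conflict → halt_line), but O(¬declare_conflict) is not derivable from the premises (the permission P(¬declare_conflict) asserts only ¬O(declare_conflict), not O(¬declare_conflict)), so it does not yield O(halt_line).
No other premise forces O(halt_line). An ideal world satisfying every premise can still have halt_line false, so O(halt_line) is not derivable.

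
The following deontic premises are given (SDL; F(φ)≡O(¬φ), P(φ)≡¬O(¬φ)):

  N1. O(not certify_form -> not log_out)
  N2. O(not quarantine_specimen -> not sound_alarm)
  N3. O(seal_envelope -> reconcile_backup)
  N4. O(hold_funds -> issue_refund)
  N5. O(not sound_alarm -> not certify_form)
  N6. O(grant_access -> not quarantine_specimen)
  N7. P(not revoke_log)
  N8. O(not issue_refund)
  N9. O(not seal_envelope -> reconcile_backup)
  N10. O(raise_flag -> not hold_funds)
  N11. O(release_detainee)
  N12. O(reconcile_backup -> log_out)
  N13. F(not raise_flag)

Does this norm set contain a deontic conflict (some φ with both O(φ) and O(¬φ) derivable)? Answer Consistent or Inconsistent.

Consistent

Premise 4 is O(hold_funds -> issue_refund), but O(hold_funds) is not derivable from the premises, so it does not yield O(issue_refund).
So O(issue_refund) is not derivable, and the apparent clash with O(not issue_refund) does not arise.
A world satisfying every obligation exists (e.g. certify_form=true, grant_access=false, hold_funds=false, issue_refund=false, log_out=true, quarantine_specimen=true, raise_flag=true, reconcile_backup=true, release_detainee=true, revoke_log=false, seal_envelope=false, sound_alarm=true); no atom is both obligatory and forbidden, so the set is consistent.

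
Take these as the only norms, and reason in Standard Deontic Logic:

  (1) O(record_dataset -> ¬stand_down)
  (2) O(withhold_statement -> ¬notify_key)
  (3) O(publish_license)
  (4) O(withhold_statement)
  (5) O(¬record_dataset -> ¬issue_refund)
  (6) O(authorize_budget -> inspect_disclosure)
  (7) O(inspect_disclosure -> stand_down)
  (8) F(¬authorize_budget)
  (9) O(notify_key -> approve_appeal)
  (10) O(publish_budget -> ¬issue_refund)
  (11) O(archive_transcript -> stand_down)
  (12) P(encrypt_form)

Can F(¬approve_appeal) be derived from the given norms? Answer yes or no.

No

Premise 9 is O(notify_key -> approve_appeal), but O(notify_key) is not derivable from the premises, so it does not yield O(approve_appeal).
No other premise forces O(approve_appeal). An ideal world satisfying every premise can still have ¬approve_appeal true, so F(¬approve_appeal) is not derivable.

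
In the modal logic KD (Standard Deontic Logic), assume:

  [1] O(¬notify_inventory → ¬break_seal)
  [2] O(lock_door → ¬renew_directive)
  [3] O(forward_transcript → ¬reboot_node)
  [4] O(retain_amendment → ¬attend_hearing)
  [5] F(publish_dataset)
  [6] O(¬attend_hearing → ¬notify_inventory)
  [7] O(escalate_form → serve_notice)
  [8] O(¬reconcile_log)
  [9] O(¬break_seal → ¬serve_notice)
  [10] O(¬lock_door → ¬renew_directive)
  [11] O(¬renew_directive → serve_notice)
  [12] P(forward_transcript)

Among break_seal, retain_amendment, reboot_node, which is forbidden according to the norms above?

retain_amendment

By case analysis on ¬lock_door: premise 10 gives O(¬lock_door → ¬renew_directive) and premise 2 gives O(lock_door → ¬renew_directive), so O(¬renew_directive) either way.
Premise 11 is O(¬renew_directive → serve_notice); since O(¬renew_directive), deontic closure gives O(serve_notice).
Premise 9, O(¬break_seal → ¬serve_notice), contraposes to O(serve_notice → break_seal); with O(serve_notice) we get O(break_seal).
Premise 1, O(¬notify_inventory → ¬break_seal), contraposes to O(break_seal → notify_inventory); with O(break_seal) we get O(notify_inventory).
Premise 6, O(¬attend_hearing → ¬notify_inventory), contraposes to O(notify_inventory → attend_hearing); with O(notify_inventory) we get O(attend_hearing).
The contrapositive of premise 4 (O(retain_amendment → ¬attend_hearing)) is O(attend_hearing → ¬retain_amendment), and O(attend_hearing) is already established, so O(¬retain_amendment).
So O(¬retain_amendment) holds, i.e. retain_amendment is forbidden. None of the other listed options is forbidden under the premises.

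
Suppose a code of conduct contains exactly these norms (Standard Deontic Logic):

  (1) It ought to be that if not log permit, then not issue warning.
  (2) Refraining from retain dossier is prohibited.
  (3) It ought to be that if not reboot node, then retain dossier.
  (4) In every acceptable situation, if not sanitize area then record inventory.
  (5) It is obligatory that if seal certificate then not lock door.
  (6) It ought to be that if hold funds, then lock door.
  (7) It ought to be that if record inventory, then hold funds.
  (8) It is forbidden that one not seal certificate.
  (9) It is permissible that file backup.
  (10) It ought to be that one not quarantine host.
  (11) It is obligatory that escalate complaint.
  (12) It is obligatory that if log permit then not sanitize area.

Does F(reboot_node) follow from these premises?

Premise 3 is O(¬reboot_node → retain_dossier); even if O(retain_dossier) held, inferring O(¬reboot_node) would be affirming the consequent — invalid.
No other premise forces O(¬reboot_node). An ideal world satisfying every premise can still have reboot_node true, so F(reboot_node) is not derivable.

No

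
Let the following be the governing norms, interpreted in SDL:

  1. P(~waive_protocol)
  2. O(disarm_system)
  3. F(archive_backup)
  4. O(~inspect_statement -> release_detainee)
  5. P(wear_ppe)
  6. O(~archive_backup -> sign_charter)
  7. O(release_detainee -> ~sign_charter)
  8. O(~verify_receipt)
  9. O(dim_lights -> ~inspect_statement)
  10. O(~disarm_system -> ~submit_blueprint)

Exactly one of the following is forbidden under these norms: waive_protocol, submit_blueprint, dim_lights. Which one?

dim_lights

F(archive_backup) at premise 3 means O(~archive_backup).
Premise 6 is O(~archive_backup -> sign_charter); since O(~archive_backup), deontic closure gives O(sign_charter).
Premise 7, O(release_detainee -> ~sign_charter), contraposes to O(sign_charter -> ~release_detainee); with O(sign_charter) we get O(~release_detainee).
Premise 4, O(~inspect_statement -> release_detainee), contraposes to O(~release_detainee -> inspect_statement); with O(~release_detainee) we get O(inspect_statement).
Premise 9 is O(dim_lights -> ~inspect_statement); contrapositively O(inspect_statement -> ~dim_lights). Since O(inspect_statement) holds, K gives O(~dim_lights).
So O(~dim_lights) holds, i.e. dim_lights is forbidden. None of the other listed options is forbidden under the premises.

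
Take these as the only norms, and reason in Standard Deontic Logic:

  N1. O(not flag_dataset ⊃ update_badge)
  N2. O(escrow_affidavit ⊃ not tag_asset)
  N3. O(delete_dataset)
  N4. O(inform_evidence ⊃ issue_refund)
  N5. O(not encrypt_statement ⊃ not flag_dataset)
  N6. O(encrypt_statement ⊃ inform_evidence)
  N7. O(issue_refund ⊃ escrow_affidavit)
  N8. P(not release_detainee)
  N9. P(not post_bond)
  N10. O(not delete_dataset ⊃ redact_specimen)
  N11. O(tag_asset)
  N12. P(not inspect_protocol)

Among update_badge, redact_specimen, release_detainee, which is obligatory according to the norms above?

update_badge

Premise 11 gives O(tag_asset).
Premise 2 is O(escrow_affidavit ⊃ not tag_asset); contrapositively O(tag_asset ⊃ not escrow_affidavit). Since O(tag_asset) holds, K gives O(not escrow_affidavit).
Premise 7 is O(issue_refund ⊃ escrow_affidavit); contrapositively O(not escrow_affidavit ⊃ not issue_refund). Since O(not escrow_affidavit) holds, K gives O(not issue_refund).
Premise 4 is O(inform_evidence ⊃ issue_refund); contrapositively O(not issue_refund ⊃ not inform_evidence). Since O(not issue_refund) holds, K gives O(not inform_evidence).
The contrapositive of premise 6 (O(encrypt_statement ⊃ inform_evidence)) is O(not inform_evidence ⊃ not encrypt_statement), and O(not inform_evidence) is already established, so O(not encrypt_statement).
Premise 5 is O(not encrypt_statement ⊃ not flag_dataset); since O(not encrypt_statement), deontic closure gives O(not flag_dataset).
From O(not flag_dataset) and premise 1, O(not flag_dataset ⊃ update_badge), we obtain O(update_badge).
So O(update_badge) holds — update_badge is obligatory. None of the other listed options is made obligatory by any chain of premises.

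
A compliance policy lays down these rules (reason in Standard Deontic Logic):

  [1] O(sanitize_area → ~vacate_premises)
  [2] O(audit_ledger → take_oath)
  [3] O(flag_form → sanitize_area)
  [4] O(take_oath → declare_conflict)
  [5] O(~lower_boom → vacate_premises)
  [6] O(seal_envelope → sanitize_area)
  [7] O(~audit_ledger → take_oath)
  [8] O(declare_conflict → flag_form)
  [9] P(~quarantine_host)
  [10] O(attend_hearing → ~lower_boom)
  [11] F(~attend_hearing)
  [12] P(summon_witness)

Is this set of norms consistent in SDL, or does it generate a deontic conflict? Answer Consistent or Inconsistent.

Inconsistent

Premises 2 and 7 are O(audit_ledger → take_oath) and O(~audit_ledger → take_oath); every ideal world satisfies audit_ledger or ~audit_ledger, so in either case take_oath holds — hence O(take_oath).
Premise 4 is O(take_oath → declare_conflict); since O(take_oath), deontic closure gives O(declare_conflict).
Applying K to premise 8 (O(declare_conflict → flag_form)) and O(declare_conflict) yields O(flag_form).
With premise 3, O(flag_form → sanitize_area), the K-axiom yields O(sanitize_area).
Applying K to premise 1 (O(sanitize_area → ~vacate_premises)) and O(sanitize_area) yields O(~vacate_premises).
The contrapositive of premise 5 (O(~lower_boom → vacate_premises)) is O(~vacate_premises → lower_boom), and O(~vacate_premises) is already established, so O(lower_boom).
Premise 10 is O(attend_hearing → ~lower_boom); contrapositively O(lower_boom → ~attend_hearing). Since O(lower_boom) holds, K gives O(~attend_hearing).
However, F(~attend_hearing) at premise 11 amounts to O(attend_hearing).
We now have both O(~attend_hearing) and O(attend_hearing) — attend_hearing is simultaneously obligatory and forbidden, violating the D-axiom.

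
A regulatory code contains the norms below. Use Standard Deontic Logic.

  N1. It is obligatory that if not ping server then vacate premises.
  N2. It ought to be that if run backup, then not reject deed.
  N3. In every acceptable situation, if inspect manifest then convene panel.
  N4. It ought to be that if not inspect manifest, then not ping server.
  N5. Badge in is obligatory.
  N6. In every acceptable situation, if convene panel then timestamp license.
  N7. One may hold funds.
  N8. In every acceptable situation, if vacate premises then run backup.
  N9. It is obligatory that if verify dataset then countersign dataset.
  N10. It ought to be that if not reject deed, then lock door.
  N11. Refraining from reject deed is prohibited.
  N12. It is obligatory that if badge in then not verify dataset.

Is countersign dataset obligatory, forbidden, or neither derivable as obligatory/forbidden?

Neither

Premise 9 is O(verify_dataset → countersign_dataset), but O(verify_dataset) is not derivable from the premises, so it does not yield O(countersign_dataset).
No premise or chain of K-axiom applications forces O(countersign_dataset), and none forces O(¬countersign_dataset). So countersign_dataset is neither obligatory nor forbidden under these norms.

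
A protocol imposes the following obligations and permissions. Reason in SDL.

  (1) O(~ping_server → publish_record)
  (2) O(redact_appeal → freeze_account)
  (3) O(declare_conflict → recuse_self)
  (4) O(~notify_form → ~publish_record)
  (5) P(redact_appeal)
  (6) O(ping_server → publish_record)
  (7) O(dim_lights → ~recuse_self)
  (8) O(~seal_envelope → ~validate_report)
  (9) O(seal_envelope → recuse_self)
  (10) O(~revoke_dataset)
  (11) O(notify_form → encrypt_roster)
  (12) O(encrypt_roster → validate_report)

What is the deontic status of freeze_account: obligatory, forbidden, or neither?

Premise 2 is O(redact_appeal → freeze_account), but O(redact_appeal) is not derivable from the premises (the permission P(redact_appeal) asserts only ~O(~redact_appeal), not O(redact_appeal)), so it does not yield O(freeze_account).
No premise or chain of K-axiom applications forces O(freeze_account), and none forces O(~freeze_account). So freeze_account is neither obligatory nor forbidden under these norms.

Neither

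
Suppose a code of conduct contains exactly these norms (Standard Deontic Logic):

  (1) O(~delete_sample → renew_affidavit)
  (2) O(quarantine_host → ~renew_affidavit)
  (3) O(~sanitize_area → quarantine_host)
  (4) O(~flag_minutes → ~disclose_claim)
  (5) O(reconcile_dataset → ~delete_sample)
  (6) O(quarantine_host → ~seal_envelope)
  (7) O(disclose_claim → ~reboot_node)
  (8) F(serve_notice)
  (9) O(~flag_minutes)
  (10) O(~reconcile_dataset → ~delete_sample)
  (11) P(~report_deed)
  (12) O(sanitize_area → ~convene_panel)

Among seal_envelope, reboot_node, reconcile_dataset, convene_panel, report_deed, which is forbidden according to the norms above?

convene_panel

Premises 5 and 10 cover both cases: O(reconcile_dataset → ~delete_sample) and O(~reconcile_dataset → ~delete_sample). Since reconcile_dataset ∨ ~reconcile_dataset is a tautology, O(~delete_sample) follows.
Premise 1 is O(~delete_sample → renew_affidavit); since O(~delete_sample), deontic closure gives O(renew_affidavit).
Premise 2, O(quarantine_host → ~renew_affidavit), contraposes to O(renew_affidavit → ~quarantine_host); with O(renew_affidavit) we get O(~quarantine_host).
Premise 3 is O(~sanitize_area → quarantine_host); contrapositively O(~quarantine_host → sanitize_area). Since O(~quarantine_host) holds, K gives O(sanitize_area).
From O(sanitize_area) and premise 12, O(sanitize_area → ~convene_panel), we obtain O(~convene_panel).
So O(~convene_panel) holds, i.e. convene_panel is forbidden. None of the other listed options is forbidden under the premises.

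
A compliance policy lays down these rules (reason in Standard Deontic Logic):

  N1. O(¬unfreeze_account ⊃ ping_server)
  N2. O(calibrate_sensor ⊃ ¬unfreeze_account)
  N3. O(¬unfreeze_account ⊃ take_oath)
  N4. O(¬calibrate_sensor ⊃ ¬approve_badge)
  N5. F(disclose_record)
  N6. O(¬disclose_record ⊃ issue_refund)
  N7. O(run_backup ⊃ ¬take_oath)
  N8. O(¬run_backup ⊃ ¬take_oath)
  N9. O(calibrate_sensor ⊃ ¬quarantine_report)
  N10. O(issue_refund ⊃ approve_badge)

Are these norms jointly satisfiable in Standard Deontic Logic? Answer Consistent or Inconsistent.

Premises 7 and 8 cover both cases: O(run_backup ⊃ ¬take_oath) and O(¬run_backup ⊃ ¬take_oath). Since run_backup ∨ ¬run_backup is a tautology, O(¬take_oath) follows.
Premise 3 is O(¬unfreeze_account ⊃ take_oath); contrapositively O(¬take_oath ⊃ unfreeze_account). Since O(¬take_oath) holds, K gives O(unfreeze_account).
Premise 2, O(calibrate_sensor ⊃ ¬unfreeze_account), contraposes to O(unfreeze_account ⊃ ¬calibrate_sensor); with O(unfreeze_account) we get O(¬calibrate_sensor).
With premise 4, O(¬calibrate_sensor ⊃ ¬approve_badge), the K-axiom yields O(¬approve_badge).
Premise 10, O(issue_refund ⊃ approve_badge), contraposes to O(¬approve_badge ⊃ ¬issue_refund); with O(¬approve_badge) we get O(¬issue_refund).
Premise 6, O(¬disclose_record ⊃ issue_refund), contraposes to O(¬issue_refund ⊃ disclose_record); with O(¬issue_refund) we get O(disclose_record).
However, F(disclose_record) at premise 5 amounts to O(¬disclose_record).
We now have both O(disclose_record) and O(¬disclose_record) — disclose_record is simultaneously obligatory and forbidden, violating the D-axiom.

Inconsistent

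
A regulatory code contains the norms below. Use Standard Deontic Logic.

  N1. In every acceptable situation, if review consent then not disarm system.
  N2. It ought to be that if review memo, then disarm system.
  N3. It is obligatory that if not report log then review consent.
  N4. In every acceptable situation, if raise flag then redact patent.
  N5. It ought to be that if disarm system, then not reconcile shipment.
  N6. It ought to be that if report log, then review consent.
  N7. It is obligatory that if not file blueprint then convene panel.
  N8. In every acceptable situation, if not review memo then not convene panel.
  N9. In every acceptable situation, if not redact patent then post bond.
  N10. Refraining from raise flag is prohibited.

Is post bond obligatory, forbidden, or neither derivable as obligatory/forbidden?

Neither

Premise 9 is O(¬redact_patent → post_bond), but O(¬redact_patent) is not derivable from the premises, so it does not yield O(post_bond).
No premise or chain of K-axiom applications forces O(post_bond), and none forces O(¬post_bond). So post_bond is neither obligatory nor forbidden under these norms.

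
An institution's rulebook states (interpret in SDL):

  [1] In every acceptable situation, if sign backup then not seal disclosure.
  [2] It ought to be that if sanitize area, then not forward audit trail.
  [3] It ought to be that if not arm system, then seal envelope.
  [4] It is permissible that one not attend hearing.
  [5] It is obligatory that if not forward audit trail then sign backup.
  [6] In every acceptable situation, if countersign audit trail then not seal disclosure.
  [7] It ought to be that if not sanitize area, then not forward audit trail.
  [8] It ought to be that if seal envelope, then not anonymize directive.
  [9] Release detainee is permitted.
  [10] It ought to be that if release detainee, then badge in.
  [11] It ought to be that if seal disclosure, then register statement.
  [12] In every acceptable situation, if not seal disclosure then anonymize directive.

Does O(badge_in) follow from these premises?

Premise 10 is O(release_detainee → badge_in), but O(release_detainee) is not derivable from the premises (the permission P(release_detainee) asserts only ¬O(¬release_detainee), not O(release_detainee)), so it does not yield O(badge_in).
No other premise forces O(badge_in). An ideal world satisfying every premise can still have badge_in false, so O(badge_in) is not derivable.

No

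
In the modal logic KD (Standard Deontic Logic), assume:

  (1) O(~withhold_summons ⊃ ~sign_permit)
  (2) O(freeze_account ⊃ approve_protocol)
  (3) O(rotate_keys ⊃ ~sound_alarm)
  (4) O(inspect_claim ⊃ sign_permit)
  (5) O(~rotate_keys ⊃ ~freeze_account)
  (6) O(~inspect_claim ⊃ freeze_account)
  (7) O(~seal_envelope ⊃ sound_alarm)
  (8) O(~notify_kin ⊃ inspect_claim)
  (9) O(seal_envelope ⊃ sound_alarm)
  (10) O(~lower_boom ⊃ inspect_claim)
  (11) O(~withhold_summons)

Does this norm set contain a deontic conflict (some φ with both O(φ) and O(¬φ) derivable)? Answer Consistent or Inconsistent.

Inconsistent

By case analysis on ~seal_envelope: premise 7 gives O(~seal_envelope ⊃ sound_alarm) and premise 9 gives O(seal_envelope ⊃ sound_alarm), so O(sound_alarm) either way.
Premise 3, O(rotate_keys ⊃ ~sound_alarm), contraposes to O(sound_alarm ⊃ ~rotate_keys); with O(sound_alarm) we get O(~rotate_keys).
Applying K to premise 5 (O(~rotate_keys ⊃ ~freeze_account)) and O(~rotate_keys) yields O(~freeze_account).
Premise 6, O(~inspect_claim ⊃ freeze_account), contraposes to O(~freeze_account ⊃ inspect_claim); with O(~freeze_account) we get O(inspect_claim).
From O(inspect_claim) and premise 4, O(inspect_claim ⊃ sign_permit), we obtain O(sign_permit).
The contrapositive of premise 1 (O(~withhold_summons ⊃ ~sign_permit)) is O(sign_permit ⊃ withhold_summons), and O(sign_permit) is already established, so O(withhold_summons).
However, premise 11 gives O(~withhold_summons).
We now have both O(withhold_summons) and O(~withhold_summons) — withhold_summons is simultaneously obligatory and forbidden, violating the D-axiom.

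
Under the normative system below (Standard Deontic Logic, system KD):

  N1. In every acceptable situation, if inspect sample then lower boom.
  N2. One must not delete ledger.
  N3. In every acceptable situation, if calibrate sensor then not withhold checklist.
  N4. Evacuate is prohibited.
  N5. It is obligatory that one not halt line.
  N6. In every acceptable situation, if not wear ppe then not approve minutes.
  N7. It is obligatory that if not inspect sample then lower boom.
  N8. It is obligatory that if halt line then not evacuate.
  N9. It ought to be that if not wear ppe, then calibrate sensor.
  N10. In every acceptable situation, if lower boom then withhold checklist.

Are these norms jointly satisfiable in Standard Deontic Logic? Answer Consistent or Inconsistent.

Consistent

Premise 8 is O(halt_line → ¬evacuate); even if O(¬evacuate) held, inferring O(halt_line) would be affirming the consequent — invalid.
So O(halt_line) is not derivable, and the apparent clash with O(¬halt_line) does not arise.
A world satisfying every obligation exists (e.g. approve_minutes=false, calibrate_sensor=false, delete_ledger=false, evacuate=false, halt_line=false, inspect_sample=false, lower_boom=true, wear_ppe=true, withhold_checklist=true); no atom is both obligatory and forbidden, so the set is consistent.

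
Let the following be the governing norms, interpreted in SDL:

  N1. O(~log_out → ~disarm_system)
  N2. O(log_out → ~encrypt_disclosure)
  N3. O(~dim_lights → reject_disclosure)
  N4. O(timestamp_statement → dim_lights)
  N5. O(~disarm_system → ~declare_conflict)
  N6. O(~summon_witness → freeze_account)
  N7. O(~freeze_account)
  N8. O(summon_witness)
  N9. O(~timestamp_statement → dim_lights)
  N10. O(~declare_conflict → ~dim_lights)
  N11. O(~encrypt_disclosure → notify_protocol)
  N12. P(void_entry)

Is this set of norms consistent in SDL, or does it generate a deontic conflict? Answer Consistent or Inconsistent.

Consistent

Premise 6 is O(~summon_witness → freeze_account), but O(~summon_witness) is not derivable from the premises, so it does not yield O(freeze_account).
So O(freeze_account) is not derivable, and the apparent clash with O(~freeze_account) does not arise.
A world satisfying every obligation exists (e.g. declare_conflict=true, dim_lights=true, disarm_system=true, encrypt_disclosure=false, freeze_account=false, log_out=true, notify_protocol=true, reject_disclosure=false, summon_witness=true, timestamp_statement=false, void_entry=false); no atom is both obligatory and forbidden, so the set is consistent.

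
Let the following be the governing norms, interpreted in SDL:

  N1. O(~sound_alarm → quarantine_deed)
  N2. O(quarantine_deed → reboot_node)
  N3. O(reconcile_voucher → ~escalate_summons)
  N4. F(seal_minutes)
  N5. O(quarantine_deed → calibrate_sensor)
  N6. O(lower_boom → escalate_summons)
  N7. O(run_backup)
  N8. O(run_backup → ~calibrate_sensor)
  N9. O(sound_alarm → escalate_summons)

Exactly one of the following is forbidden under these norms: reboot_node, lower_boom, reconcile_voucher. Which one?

Premise 7 gives O(run_backup).
With premise 8, O(run_backup → ~calibrate_sensor), the K-axiom yields O(~calibrate_sensor).
Premise 5, O(quarantine_deed → calibrate_sensor), contraposes to O(~calibrate_sensor → ~quarantine_deed); with O(~calibrate_sensor) we get O(~quarantine_deed).
Premise 1 is O(~sound_alarm → quarantine_deed); contrapositively O(~quarantine_deed → sound_alarm). Since O(~quarantine_deed) holds, K gives O(sound_alarm).
From O(sound_alarm) and premise 9, O(sound_alarm → escalate_summons), we obtain O(escalate_summons).
The contrapositive of premise 3 (O(reconcile_voucher → ~escalate_summons)) is O(escalate_summons → ~reconcile_voucher), and O(escalate_summons) is already established, so O(~reconcile_voucher).
So O(~reconcile_voucher) holds, i.e. reconcile_voucher is forbidden. None of the other listed options is forbidden under the premises.

reconcile_voucher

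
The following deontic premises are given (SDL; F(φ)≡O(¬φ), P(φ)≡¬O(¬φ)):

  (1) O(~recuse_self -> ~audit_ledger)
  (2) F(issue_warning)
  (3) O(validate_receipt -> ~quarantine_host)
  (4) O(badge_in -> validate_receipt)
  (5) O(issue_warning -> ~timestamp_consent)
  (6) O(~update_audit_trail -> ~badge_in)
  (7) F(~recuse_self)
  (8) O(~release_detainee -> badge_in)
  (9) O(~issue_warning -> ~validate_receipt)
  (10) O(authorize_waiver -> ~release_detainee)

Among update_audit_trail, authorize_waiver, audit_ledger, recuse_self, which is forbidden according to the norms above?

Premise 2, F(issue_warning), is equivalent to O(~issue_warning).
From O(~issue_warning) and premise 9, O(~issue_warning -> ~validate_receipt), we obtain O(~validate_receipt).
The contrapositive of premise 4 (O(badge_in -> validate_receipt)) is O(~validate_receipt -> ~badge_in), and O(~validate_receipt) is already established, so O(~badge_in).
The contrapositive of premise 8 (O(~release_detainee -> badge_in)) is O(~badge_in -> release_detainee), and O(~badge_in) is already established, so O(release_detainee).
The contrapositive of premise 10 (O(authorize_waiver -> ~release_detainee)) is O(release_detainee -> ~authorize_waiver), and O(release_detainee) is already established, so O(~authorize_waiver).
So O(~authorize_waiver) holds, i.e. authorize_waiver is forbidden. None of the other listed options is forbidden under the premises.

authorize_waiver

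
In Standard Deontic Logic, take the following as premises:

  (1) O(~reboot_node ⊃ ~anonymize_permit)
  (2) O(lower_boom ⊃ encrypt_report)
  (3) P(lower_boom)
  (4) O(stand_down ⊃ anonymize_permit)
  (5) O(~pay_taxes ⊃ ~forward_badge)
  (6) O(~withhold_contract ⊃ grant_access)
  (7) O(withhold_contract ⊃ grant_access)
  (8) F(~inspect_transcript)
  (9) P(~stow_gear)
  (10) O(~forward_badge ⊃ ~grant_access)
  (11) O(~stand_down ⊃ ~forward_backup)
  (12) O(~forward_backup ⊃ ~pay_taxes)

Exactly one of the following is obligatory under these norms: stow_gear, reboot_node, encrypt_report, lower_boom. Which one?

reboot_node

Premises 6 and 7 are O(~withhold_contract ⊃ grant_access) and O(withhold_contract ⊃ grant_access); every ideal world satisfies ~withhold_contract or withhold_contract, so in either case grant_access holds — hence O(grant_access).
Premise 10 is O(~forward_badge ⊃ ~grant_access); contrapositively O(grant_access ⊃ forward_badge). Since O(grant_access) holds, K gives O(forward_badge).
The contrapositive of premise 5 (O(~pay_taxes ⊃ ~forward_badge)) is O(forward_badge ⊃ pay_taxes), and O(forward_badge) is already established, so O(pay_taxes).
Premise 12 is O(~forward_backup ⊃ ~pay_taxes); contrapositively O(pay_taxes ⊃ forward_backup). Since O(pay_taxes) holds, K gives O(forward_backup).
The contrapositive of premise 11 (O(~stand_down ⊃ ~forward_backup)) is O(forward_backup ⊃ stand_down), and O(forward_backup) is already established, so O(stand_down).
Applying K to premise 4 (O(stand_down ⊃ anonymize_permit)) and O(stand_down) yields O(anonymize_permit).
The contrapositive of premise 1 (O(~reboot_node ⊃ ~anonymize_permit)) is O(anonymize_permit ⊃ reboot_node), and O(anonymize_permit) is already established, so O(reboot_node).
So O(reboot_node) holds — reboot_node is obligatory. None of the other listed options is made obligatory by any chain of premises.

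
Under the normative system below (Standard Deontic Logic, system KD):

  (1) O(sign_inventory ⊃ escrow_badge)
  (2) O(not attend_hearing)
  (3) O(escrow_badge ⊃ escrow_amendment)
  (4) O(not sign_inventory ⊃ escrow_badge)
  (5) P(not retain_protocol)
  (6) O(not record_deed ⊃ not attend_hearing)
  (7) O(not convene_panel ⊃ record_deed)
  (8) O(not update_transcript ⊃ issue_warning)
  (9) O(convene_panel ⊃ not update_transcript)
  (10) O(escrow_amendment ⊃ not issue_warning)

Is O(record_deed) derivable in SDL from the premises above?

Premises 4 and 1 cover both cases: O(not sign_inventory ⊃ escrow_badge) and O(sign_inventory ⊃ escrow_badge). Since not sign_inventory ∨ sign_inventory is a tautology, O(escrow_badge) follows.
Applying K to premise 3 (O(escrow_badge ⊃ escrow_amendment)) and O(escrow_badge) yields O(escrow_amendment).
Applying K to premise 10 (O(escrow_amendment ⊃ not issue_warning)) and O(escrow_amendment) yields O(not issue_warning).
The contrapositive of premise 8 (O(not update_transcript ⊃ issue_warning)) is O(not issue_warning ⊃ update_transcript), and O(not issue_warning) is already established, so O(update_transcript).
Premise 9, O(convene_panel ⊃ not update_transcript), contraposes to O(update_transcript ⊃ not convene_panel); with O(update_transcript) we get O(not convene_panel).
With premise 7, O(not convene_panel ⊃ record_deed), the K-axiom yields O(record_deed).
Premises 2, 5, 6 do not contribute to this derivation.
So O(record_deed) follows.

Yes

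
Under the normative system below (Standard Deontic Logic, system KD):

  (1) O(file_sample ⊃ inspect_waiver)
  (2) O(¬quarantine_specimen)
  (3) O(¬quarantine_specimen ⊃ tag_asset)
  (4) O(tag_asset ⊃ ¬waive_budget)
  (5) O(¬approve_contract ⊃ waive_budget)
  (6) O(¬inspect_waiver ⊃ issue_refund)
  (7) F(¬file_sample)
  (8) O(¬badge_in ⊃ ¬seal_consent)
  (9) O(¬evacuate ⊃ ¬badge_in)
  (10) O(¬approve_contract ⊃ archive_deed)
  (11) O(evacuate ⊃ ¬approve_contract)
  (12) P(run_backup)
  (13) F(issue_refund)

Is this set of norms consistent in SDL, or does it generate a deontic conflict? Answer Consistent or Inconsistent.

Premise 6 is O(¬inspect_waiver ⊃ issue_refund), but O(¬inspect_waiver) is not derivable from the premises, so it does not yield O(issue_refund).
So O(issue_refund) is not derivable, and the apparent clash with O(¬issue_refund) does not arise.
A world satisfying every obligation exists (e.g. approve_contract=true, archive_deed=false, badge_in=false, evacuate=false, file_sample=true, inspect_waiver=true, issue_refund=false, quarantine_specimen=false, run_backup=false, seal_consent=false, tag_asset=true, waive_budget=false); no atom is both obligatory and forbidden, so the set is consistent.

Consistent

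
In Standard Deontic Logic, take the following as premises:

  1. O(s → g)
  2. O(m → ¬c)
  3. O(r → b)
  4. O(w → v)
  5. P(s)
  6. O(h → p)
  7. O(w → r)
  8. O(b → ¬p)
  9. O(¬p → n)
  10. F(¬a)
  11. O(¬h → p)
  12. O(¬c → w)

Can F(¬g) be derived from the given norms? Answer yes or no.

No

Premise 1 is O(s → g), but O(s) is not derivable from the premises (the permission P(s) asserts only ¬O(¬s), not O(s)), so it does not yield O(g).
No other premise forces O(g). An ideal world satisfying every premise can still have ¬g true, so F(¬g) is not derivable.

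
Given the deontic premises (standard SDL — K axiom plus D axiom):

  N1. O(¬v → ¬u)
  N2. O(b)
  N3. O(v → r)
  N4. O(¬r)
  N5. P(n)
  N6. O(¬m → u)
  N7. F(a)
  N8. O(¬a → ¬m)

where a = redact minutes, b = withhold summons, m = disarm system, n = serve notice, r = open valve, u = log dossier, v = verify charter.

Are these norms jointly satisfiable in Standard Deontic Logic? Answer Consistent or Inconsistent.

Premise 7 is F(a), i.e. O(¬a).
With premise 8, O(¬a → ¬m), the K-axiom yields O(¬m).
With premise 6, O(¬m → u), the K-axiom yields O(u).
Premise 1 is O(¬v → ¬u); contrapositively O(u → v). Since O(u) holds, K gives O(v).
From O(v) and premise 3, O(v → r), we obtain O(r).
But premise 4 directly asserts O(¬r).
We now have both O(r) and O(¬r) — r is simultaneously obligatory and forbidden, violating the D-axiom.

Inconsistent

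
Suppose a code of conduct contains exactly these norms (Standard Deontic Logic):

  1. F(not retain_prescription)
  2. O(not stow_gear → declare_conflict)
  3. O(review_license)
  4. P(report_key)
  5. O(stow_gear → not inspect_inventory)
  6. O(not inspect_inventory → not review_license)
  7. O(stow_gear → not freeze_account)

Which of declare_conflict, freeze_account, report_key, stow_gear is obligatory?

declare_conflict

Premise 3 states O(review_license) outright.
The contrapositive of premise 6 (O(not inspect_inventory → not review_license)) is O(review_license → inspect_inventory), and O(review_license) is already established, so O(inspect_inventory).
Premise 5 is O(stow_gear → not inspect_inventory); contrapositively O(inspect_inventory → not stow_gear). Since O(inspect_inventory) holds, K gives O(not stow_gear).
Premise 2 is O(not stow_gear → declare_conflict); since O(not stow_gear), deontic closure gives O(declare_conflict).
So O(declare_conflict) holds — declare_conflict is obligatory. None of the other listed options is made obligatory by any chain of premises.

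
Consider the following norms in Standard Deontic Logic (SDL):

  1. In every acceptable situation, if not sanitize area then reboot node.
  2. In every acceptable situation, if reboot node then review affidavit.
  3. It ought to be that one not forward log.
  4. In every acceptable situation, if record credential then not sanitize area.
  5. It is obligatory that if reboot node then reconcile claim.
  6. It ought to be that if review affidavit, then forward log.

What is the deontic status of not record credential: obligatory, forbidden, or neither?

Obligatory

Premise 3 states O(¬forward_log) outright.
The contrapositive of premise 6 (O(review_affidavit → forward_log)) is O(¬forward_log → ¬review_affidavit), and O(¬forward_log) is already established, so O(¬review_affidavit).
Premise 2, O(reboot_node → review_affidavit), contraposes to O(¬review_affidavit → ¬reboot_node); with O(¬review_affidavit) we get O(¬reboot_node).
The contrapositive of premise 1 (O(¬sanitize_area → reboot_node)) is O(¬reboot_node → sanitize_area), and O(¬reboot_node) is already established, so O(sanitize_area).
Premise 4, O(record_credential → ¬sanitize_area), contraposes to O(sanitize_area → ¬record_credential); with O(sanitize_area) we get O(¬record_credential).
Premise 5 does not contribute to this derivation.
Hence ¬record_credential is obligatory.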